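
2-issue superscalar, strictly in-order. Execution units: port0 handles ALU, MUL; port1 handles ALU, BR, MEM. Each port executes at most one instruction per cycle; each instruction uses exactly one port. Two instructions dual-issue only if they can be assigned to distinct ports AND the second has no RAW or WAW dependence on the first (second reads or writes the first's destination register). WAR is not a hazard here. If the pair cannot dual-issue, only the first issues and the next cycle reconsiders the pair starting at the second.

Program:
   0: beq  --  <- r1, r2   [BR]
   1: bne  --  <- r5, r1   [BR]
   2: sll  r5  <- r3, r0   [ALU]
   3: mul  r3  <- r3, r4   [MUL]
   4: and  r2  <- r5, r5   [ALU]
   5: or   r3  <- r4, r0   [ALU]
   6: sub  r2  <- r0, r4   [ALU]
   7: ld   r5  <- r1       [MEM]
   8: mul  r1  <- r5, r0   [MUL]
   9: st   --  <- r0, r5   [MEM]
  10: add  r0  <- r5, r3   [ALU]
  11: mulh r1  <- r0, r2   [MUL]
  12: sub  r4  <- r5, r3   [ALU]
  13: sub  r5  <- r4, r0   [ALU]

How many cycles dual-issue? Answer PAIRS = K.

[0] i0  beq.BR  -- no-port BR/BR
[1] i1&i2  bne.BR/sll.ALU  -- 2-wide
[2] i3&i4  mul.MUL/and.ALU  -- 2-wide
[3] i5&i6  or.ALU/sub.ALU  -- 2-wide
[4] i7  ld.MEM  -- RAW r5
[5] i8&i9  mul.MUL/st.MEM  -- 2-wide
[6] i10  add.ALU  -- RAW r0
[7] i11&i12  mulh.MUL/sub.ALU  -- 2-wide
[8] i13  sub.ALU  -- tail

PAIRS = 5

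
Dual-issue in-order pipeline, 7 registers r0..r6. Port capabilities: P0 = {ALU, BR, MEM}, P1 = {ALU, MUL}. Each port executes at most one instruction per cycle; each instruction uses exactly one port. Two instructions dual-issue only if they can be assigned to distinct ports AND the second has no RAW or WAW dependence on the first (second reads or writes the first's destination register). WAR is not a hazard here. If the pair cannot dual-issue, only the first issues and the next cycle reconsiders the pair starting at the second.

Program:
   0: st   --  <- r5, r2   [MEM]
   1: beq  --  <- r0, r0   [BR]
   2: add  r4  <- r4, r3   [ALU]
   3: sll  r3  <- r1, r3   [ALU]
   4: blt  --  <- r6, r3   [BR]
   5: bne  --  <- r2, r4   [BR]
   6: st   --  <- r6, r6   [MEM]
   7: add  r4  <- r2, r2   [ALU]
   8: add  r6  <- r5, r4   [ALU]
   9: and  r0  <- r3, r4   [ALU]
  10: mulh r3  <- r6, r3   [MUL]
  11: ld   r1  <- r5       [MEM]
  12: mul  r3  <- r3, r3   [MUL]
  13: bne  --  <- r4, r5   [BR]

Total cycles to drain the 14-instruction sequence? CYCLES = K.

CYCLES = 9

#0 head=0: st i0 no-port MEM/BR
#1 head=1: beq/add i1/i2 dual
#2 head=3: sll i3 RAW r3
#3 head=4: blt i4 no-port BR/BR
#4 head=5: bne i5 no-port BR/MEM
#5 head=6: st/add i6/i7 dual
#6 head=8: add/and i8/i9 dual
#7 head=10: mulh/ld i10/i11 dual
#8 head=12: mul/bne i12/i13 dual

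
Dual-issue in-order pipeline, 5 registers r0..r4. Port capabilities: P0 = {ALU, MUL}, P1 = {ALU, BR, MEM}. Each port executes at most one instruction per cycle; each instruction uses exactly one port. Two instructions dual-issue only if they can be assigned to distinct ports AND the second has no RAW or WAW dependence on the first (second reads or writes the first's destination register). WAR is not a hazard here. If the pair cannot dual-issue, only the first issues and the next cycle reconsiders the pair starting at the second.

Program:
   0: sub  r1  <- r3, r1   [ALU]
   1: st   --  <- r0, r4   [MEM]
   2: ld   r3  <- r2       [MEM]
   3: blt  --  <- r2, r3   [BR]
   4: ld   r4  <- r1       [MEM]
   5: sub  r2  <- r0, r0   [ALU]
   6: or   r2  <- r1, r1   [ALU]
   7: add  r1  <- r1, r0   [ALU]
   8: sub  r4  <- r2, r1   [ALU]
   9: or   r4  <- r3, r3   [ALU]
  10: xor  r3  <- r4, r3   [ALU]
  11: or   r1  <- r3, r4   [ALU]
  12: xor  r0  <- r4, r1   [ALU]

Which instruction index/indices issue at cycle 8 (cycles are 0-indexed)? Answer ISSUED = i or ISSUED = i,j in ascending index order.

ISSUED = 11

0. sub st @i0&i1  | 2-wide
1. ld @i2  | no-port MEM/BR
2. blt @i3  | no-port BR/MEM
3. ld sub @i4&i5  | 2-wide
4. or add @i6&i7  | 2-wide
5. sub @i8  | WAW r4
6. or @i9  | RAW r4
7. xor @i10  | RAW r3
8. or @i11  | RAW r1
9. xor @i12  | tail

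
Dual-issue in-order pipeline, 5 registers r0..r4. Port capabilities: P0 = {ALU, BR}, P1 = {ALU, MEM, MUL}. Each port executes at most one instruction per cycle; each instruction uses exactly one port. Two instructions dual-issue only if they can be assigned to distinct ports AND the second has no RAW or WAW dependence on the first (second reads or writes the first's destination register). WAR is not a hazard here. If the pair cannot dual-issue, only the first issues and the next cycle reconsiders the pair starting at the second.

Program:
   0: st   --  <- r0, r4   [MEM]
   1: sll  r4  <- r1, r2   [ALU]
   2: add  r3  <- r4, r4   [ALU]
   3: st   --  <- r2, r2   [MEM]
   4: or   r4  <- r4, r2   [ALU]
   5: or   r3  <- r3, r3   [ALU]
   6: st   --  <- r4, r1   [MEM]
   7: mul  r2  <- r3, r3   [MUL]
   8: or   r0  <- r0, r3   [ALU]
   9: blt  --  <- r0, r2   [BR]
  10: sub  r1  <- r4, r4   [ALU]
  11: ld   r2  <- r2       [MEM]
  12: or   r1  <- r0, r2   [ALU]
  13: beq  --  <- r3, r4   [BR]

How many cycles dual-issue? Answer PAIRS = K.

c0: i0/i1 st+sll  2-wide
c1: i2/i3 add+st  2-wide
c2: i4/i5 or+or  2-wide
c3: i6 st  no-port MEM/MUL
c4: i7/i8 mul+or  2-wide
c5: i9/i10 blt+sub  2-wide
c6: i11 ld  RAW r2
c7: i12/i13 or+beq  2-wide

PAIRS = 6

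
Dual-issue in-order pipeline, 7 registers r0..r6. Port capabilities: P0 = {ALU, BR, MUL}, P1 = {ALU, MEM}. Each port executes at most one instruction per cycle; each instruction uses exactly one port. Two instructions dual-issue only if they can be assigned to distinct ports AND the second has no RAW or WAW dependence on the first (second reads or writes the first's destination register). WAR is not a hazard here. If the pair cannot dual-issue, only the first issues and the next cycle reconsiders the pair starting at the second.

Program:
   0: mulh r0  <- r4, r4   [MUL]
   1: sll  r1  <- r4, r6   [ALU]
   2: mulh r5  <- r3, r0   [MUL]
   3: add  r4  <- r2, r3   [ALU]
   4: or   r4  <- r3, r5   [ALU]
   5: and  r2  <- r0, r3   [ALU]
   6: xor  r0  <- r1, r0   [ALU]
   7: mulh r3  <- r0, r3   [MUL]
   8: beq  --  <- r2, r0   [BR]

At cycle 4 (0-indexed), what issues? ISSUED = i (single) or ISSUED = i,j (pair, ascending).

  cy0 -> i0,i1 (mulh.MUL;sll.ALU) 2-wide
  cy1 -> i2,i3 (mulh.MUL;add.ALU) 2-wide
  cy2 -> i4,i5 (or.ALU;and.ALU) 2-wide
  cy3 -> i6 (xor.ALU) RAW r0
  cy4 -> i7 (mulh.MUL) no-port MUL/BR
  cy5 -> i8 (beq.BR) tail

ISSUED = 7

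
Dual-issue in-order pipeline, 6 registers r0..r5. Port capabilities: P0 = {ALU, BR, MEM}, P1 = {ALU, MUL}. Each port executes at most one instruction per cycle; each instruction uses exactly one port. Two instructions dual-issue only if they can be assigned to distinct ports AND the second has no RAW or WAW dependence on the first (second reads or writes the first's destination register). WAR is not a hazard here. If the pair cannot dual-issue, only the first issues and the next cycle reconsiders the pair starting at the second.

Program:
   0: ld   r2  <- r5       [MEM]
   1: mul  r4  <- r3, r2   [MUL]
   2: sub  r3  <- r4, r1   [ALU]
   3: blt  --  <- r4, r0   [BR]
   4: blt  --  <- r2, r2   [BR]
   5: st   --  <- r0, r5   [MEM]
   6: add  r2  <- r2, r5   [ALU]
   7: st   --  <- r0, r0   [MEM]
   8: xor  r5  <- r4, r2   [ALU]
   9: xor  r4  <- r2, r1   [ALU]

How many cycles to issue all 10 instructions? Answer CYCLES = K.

[0] i0  ld.MEM  -- RAW r2
[1] i1  mul.MUL  -- RAW r4
[2] i2/i3  sub.ALU blt.BR  -- 2-wide
[3] i4  blt.BR  -- no-port BR/MEM
[4] i5/i6  st.MEM add.ALU  -- 2-wide
[5] i7/i8  st.MEM xor.ALU  -- 2-wide
[6] i9  xor.ALU  -- tail

CYCLES = 7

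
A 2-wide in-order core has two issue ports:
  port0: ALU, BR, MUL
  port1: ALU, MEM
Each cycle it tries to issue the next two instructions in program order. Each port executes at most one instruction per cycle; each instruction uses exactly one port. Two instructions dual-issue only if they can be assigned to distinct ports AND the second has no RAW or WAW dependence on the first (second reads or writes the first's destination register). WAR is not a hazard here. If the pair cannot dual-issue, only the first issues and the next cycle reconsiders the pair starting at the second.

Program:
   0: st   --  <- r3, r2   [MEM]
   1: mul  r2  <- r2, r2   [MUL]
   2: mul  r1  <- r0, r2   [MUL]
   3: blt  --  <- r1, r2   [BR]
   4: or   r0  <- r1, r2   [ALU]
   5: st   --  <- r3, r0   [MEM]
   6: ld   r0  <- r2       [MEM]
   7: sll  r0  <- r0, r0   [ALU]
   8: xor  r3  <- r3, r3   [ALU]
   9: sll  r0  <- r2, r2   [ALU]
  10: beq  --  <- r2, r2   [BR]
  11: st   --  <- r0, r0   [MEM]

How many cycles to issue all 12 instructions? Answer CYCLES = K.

#0 head=0: st;mul i0/i1 pair
#1 head=2: mul i2 no-port MUL/BR
#2 head=3: blt;or i3/i4 pair
#3 head=5: st i5 no-port MEM/MEM
#4 head=6: ld i6 RAW+WAW r0
#5 head=7: sll;xor i7/i8 pair
#6 head=9: sll;beq i9/i10 pair
#7 head=11: st i11 tail

CYCLES = 8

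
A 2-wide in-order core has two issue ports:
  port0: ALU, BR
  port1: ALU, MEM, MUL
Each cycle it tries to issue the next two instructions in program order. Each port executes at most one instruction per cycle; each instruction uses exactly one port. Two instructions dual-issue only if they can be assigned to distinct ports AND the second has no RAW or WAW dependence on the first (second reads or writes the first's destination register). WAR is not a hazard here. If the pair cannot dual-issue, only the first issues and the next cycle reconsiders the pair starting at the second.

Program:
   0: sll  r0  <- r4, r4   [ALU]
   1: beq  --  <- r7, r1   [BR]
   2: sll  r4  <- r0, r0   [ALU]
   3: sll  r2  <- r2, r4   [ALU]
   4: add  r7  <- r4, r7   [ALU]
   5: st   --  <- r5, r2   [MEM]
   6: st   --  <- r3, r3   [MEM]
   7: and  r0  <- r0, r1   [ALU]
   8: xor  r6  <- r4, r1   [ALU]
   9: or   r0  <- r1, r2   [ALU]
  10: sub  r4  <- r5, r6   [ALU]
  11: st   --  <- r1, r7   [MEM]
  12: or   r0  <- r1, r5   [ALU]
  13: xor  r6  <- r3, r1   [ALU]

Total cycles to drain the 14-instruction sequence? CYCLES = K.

c0: i0+i1 sll.ALU beq.BR  dual
c1: i2 sll.ALU  RAW r4
c2: i3+i4 sll.ALU add.ALU  dual
c3: i5 st.MEM  no-port MEM/MEM
c4: i6+i7 st.MEM and.ALU  dual
c5: i8+i9 xor.ALU or.ALU  dual
c6: i10+i11 sub.ALU st.MEM  dual
c7: i12+i13 or.ALU xor.ALU  dual

CYCLES = 8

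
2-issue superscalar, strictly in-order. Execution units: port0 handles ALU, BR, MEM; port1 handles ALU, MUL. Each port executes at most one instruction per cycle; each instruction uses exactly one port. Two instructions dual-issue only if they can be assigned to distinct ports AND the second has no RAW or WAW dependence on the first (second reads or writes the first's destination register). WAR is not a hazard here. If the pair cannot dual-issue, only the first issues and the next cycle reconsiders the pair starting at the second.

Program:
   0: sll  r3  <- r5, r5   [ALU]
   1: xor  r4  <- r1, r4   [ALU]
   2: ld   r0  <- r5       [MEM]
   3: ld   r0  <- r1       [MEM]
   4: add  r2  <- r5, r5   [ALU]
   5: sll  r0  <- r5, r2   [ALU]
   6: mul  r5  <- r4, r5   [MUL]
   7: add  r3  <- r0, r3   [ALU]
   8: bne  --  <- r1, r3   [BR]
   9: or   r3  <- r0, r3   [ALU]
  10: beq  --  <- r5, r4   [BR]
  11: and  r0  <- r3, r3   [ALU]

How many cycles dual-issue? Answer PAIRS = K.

c0: i0+i1 sll.ALU xor.ALU  2-wide
c1: i2 ld.MEM  no-port MEM/MEM
c2: i3+i4 ld.MEM add.ALU  2-wide
c3: i5+i6 sll.ALU mul.MUL  2-wide
c4: i7 add.ALU  RAW r3
c5: i8+i9 bne.BR or.ALU  2-wide
c6: i10+i11 beq.BR and.ALU  2-wide

PAIRS = 5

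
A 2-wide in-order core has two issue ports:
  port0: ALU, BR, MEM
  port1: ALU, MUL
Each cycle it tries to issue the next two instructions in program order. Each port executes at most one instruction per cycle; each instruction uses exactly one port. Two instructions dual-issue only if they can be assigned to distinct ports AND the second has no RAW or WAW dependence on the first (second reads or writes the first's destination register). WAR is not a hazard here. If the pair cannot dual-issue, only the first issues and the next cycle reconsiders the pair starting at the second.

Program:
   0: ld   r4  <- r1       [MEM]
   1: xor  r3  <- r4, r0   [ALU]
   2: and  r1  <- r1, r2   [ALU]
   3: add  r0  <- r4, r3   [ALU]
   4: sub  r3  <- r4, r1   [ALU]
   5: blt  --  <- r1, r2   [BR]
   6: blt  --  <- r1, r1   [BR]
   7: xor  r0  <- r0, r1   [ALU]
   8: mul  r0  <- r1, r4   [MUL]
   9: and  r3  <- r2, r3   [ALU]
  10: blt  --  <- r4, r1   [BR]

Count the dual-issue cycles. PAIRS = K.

PAIRS = 4

#0 head=0: ld i0 RAW r4
#1 head=1: xor;and i1,i2 dual
#2 head=3: add;sub i3,i4 dual
#3 head=5: blt i5 no-port BR/BR
#4 head=6: blt;xor i6,i7 dual
#5 head=8: mul;and i8,i9 dual
#6 head=10: blt i10 tail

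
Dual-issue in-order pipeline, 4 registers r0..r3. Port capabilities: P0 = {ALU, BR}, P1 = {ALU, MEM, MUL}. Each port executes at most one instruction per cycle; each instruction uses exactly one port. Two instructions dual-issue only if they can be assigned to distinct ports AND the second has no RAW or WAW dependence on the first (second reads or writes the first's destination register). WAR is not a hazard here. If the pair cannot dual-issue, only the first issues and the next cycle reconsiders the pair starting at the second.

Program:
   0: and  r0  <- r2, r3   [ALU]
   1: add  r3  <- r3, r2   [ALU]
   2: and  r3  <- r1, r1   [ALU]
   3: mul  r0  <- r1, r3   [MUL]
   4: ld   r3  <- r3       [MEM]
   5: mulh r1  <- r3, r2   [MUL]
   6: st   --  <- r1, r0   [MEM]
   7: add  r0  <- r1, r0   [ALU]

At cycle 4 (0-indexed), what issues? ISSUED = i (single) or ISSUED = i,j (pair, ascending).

[0] i0/i1  and.ALU/add.ALU  -- pair
[1] i2  and.ALU  -- RAW r3
[2] i3  mul.MUL  -- no-port MUL/MEM
[3] i4  ld.MEM  -- no-port MEM/MUL
[4] i5  mulh.MUL  -- no-port MUL/MEM
[5] i6/i7  st.MEM/add.ALU  -- pair

ISSUED = 5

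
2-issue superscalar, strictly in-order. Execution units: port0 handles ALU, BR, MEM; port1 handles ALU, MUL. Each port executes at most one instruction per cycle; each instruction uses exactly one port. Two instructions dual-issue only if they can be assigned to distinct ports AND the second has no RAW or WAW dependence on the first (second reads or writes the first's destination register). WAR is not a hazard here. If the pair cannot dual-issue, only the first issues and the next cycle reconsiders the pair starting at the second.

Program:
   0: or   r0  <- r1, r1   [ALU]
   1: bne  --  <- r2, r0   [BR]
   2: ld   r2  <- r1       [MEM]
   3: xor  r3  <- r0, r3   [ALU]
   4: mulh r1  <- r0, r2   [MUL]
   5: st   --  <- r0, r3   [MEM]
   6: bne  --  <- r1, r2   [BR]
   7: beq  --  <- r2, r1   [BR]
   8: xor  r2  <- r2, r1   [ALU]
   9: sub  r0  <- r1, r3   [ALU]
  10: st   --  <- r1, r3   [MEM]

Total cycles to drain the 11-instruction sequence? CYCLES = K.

  cy0 -> i0 (or) RAW r0
  cy1 -> i1 (bne) no-port BR/MEM
  cy2 -> i2&i3 (ld/xor) dual
  cy3 -> i4&i5 (mulh/st) dual
  cy4 -> i6 (bne) no-port BR/BR
  cy5 -> i7&i8 (beq/xor) dual
  cy6 -> i9&i10 (sub/st) dual

CYCLES = 7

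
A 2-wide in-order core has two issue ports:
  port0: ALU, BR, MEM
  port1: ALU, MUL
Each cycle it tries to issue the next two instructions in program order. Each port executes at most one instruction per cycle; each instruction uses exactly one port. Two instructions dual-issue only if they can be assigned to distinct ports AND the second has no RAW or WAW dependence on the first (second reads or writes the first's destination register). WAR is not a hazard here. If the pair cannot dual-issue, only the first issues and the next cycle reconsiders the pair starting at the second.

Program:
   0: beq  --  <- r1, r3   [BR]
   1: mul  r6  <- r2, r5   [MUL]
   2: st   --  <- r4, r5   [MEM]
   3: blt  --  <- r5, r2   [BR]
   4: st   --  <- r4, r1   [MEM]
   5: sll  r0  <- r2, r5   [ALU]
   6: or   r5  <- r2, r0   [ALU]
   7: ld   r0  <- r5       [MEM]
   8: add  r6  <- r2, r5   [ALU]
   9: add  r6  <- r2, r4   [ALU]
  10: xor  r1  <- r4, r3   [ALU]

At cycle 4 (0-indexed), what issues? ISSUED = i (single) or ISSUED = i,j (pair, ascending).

[0] i0+i1  beq.BR+mul.MUL  -- dual
[1] i2  st.MEM  -- no-port MEM/BR
[2] i3  blt.BR  -- no-port BR/MEM
[3] i4+i5  st.MEM+sll.ALU  -- dual
[4] i6  or.ALU  -- RAW r5
[5] i7+i8  ld.MEM+add.ALU  -- dual
[6] i9+i10  add.ALU+xor.ALU  -- dual

ISSUED = 6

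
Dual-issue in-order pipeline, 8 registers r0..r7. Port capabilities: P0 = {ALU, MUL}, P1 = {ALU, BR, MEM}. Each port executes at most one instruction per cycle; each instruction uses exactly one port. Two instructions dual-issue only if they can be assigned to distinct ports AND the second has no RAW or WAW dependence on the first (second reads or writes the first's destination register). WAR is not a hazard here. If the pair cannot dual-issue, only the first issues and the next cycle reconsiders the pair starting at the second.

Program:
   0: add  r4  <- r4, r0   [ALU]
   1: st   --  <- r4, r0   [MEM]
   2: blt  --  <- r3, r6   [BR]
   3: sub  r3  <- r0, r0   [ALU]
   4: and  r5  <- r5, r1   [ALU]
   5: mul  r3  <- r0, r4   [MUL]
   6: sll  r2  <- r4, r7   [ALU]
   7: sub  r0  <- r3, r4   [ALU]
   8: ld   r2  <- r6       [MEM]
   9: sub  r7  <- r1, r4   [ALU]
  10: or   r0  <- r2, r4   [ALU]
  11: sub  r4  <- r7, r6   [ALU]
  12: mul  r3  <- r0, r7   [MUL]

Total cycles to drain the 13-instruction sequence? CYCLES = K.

  cy0 -> i0 (add.ALU) RAW r4
  cy1 -> i1 (st.MEM) no-port MEM/BR
  cy2 -> i2&i3 (blt.BR/sub.ALU) dual
  cy3 -> i4&i5 (and.ALU/mul.MUL) dual
  cy4 -> i6&i7 (sll.ALU/sub.ALU) dual
  cy5 -> i8&i9 (ld.MEM/sub.ALU) dual
  cy6 -> i10&i11 (or.ALU/sub.ALU) dual
  cy7 -> i12 (mul.MUL) tail

CYCLES = 8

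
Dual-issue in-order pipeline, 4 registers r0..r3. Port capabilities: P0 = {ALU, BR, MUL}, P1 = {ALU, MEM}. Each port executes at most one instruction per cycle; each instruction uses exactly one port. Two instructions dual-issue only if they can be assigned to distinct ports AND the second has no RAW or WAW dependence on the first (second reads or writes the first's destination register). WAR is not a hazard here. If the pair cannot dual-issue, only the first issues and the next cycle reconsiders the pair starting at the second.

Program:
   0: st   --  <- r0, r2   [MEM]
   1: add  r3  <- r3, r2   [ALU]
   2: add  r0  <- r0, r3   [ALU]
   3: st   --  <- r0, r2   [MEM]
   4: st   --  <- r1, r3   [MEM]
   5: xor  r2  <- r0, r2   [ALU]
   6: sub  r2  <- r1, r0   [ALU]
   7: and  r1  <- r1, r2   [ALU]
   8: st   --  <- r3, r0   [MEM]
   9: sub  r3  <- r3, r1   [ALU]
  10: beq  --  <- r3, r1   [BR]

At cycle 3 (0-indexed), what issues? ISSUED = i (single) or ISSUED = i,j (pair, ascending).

ISSUED = 4,5

  cy0 -> i0&i1 (st.MEM+add.ALU) 2-wide
  cy1 -> i2 (add.ALU) RAW r0
  cy2 -> i3 (st.MEM) no-port MEM/MEM
  cy3 -> i4&i5 (st.MEM+xor.ALU) 2-wide
  cy4 -> i6 (sub.ALU) RAW r2
  cy5 -> i7&i8 (and.ALU+st.MEM) 2-wide
  cy6 -> i9 (sub.ALU) RAW r3
  cy7 -> i10 (beq.BR) tail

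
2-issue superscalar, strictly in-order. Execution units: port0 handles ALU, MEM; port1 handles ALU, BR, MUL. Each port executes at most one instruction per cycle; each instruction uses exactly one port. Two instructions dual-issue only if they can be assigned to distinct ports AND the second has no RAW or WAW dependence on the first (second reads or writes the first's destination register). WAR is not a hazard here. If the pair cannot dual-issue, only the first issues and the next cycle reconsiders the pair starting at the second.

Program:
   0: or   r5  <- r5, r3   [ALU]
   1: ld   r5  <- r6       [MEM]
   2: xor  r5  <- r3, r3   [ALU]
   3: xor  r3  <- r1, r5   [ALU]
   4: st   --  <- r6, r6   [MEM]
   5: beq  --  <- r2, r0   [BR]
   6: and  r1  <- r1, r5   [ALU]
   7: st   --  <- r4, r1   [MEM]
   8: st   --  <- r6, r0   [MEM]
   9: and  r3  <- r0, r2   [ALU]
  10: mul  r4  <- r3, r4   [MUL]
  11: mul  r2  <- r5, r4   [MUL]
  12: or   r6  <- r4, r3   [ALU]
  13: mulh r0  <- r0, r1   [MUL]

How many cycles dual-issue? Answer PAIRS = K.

#0 head=0: or.ALU i0 WAW r5
#1 head=1: ld.MEM i1 WAW r5
#2 head=2: xor.ALU i2 RAW r5
#3 head=3: xor.ALU;st.MEM i3/i4 dual
#4 head=5: beq.BR;and.ALU i5/i6 dual
#5 head=7: st.MEM i7 no-port MEM/MEM
#6 head=8: st.MEM;and.ALU i8/i9 dual
#7 head=10: mul.MUL i10 no-port MUL/MUL
#8 head=11: mul.MUL;or.ALU i11/i12 dual
#9 head=13: mulh.MUL i13 tail

PAIRS = 4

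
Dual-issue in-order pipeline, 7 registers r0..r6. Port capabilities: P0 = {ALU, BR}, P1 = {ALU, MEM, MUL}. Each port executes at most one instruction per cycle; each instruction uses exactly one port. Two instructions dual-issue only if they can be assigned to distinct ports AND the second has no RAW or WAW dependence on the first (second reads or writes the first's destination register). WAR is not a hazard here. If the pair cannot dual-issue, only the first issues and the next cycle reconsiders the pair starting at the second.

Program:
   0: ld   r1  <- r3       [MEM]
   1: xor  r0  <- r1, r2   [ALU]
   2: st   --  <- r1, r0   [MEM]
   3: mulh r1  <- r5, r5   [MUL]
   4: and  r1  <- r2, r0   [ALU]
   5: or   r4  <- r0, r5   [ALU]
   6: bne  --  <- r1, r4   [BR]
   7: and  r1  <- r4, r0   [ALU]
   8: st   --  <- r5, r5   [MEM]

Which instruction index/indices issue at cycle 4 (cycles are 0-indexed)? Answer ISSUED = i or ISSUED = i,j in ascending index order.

ISSUED = 4,5

t=0 i0:ld ; RAW r1
t=1 i1:xor ; RAW r0
t=2 i2:st ; no-port MEM/MUL
t=3 i3:mulh ; WAW r1
t=4 i4/i5:and+or ; pair
t=5 i6/i7:bne+and ; pair
t=6 i8:st ; tail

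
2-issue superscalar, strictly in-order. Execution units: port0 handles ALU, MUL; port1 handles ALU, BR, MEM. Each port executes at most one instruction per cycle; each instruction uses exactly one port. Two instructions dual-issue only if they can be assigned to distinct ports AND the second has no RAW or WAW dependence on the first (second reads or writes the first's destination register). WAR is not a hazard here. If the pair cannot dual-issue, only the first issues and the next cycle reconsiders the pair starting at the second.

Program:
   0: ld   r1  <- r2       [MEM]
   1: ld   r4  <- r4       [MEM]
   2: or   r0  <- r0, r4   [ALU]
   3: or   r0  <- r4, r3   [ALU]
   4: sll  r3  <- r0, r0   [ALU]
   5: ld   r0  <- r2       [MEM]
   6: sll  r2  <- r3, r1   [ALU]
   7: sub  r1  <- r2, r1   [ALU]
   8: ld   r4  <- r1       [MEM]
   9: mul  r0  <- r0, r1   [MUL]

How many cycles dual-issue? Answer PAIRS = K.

PAIRS = 2

t=0 i0:ld ; no-port MEM/MEM
t=1 i1:ld ; RAW r4
t=2 i2:or ; WAW r0
t=3 i3:or ; RAW r0
t=4 i4&i5:sll+ld ; dual
t=5 i6:sll ; RAW r2
t=6 i7:sub ; RAW r1
t=7 i8&i9:ld+mul ; dual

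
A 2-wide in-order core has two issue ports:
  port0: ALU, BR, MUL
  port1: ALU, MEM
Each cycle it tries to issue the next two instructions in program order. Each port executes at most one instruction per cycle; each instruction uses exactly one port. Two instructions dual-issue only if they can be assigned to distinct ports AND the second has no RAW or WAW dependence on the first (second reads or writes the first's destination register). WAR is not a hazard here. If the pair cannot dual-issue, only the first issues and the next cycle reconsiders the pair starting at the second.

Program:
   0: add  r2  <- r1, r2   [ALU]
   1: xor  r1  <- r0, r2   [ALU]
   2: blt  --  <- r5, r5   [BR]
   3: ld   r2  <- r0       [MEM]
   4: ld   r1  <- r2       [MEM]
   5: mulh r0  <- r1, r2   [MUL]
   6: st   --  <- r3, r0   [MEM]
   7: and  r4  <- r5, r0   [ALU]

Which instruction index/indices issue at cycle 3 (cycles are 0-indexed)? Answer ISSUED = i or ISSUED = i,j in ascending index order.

ISSUED = 4

c0: i0 add  RAW r2
c1: i1&i2 xor blt  dual
c2: i3 ld  no-port MEM/MEM
c3: i4 ld  RAW r1
c4: i5 mulh  RAW r0
c5: i6&i7 st and  dual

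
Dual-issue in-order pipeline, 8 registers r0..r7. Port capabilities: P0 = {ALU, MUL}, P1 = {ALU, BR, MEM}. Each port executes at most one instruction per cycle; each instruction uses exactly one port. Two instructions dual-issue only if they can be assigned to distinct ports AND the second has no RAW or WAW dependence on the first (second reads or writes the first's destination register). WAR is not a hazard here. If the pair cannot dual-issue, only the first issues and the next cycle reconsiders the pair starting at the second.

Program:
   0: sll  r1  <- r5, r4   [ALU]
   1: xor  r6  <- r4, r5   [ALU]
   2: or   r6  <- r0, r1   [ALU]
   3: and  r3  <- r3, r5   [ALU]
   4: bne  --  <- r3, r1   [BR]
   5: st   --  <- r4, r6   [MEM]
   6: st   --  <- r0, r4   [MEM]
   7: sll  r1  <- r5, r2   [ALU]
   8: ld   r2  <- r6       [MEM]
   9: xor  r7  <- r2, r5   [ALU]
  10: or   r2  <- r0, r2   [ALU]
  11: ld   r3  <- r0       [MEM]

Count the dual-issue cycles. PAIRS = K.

PAIRS = 4

  cy0 -> i0/i1 (sll/xor) dual
  cy1 -> i2/i3 (or/and) dual
  cy2 -> i4 (bne) no-port BR/MEM
  cy3 -> i5 (st) no-port MEM/MEM
  cy4 -> i6/i7 (st/sll) dual
  cy5 -> i8 (ld) RAW r2
  cy6 -> i9/i10 (xor/or) dual
  cy7 -> i11 (ld) tail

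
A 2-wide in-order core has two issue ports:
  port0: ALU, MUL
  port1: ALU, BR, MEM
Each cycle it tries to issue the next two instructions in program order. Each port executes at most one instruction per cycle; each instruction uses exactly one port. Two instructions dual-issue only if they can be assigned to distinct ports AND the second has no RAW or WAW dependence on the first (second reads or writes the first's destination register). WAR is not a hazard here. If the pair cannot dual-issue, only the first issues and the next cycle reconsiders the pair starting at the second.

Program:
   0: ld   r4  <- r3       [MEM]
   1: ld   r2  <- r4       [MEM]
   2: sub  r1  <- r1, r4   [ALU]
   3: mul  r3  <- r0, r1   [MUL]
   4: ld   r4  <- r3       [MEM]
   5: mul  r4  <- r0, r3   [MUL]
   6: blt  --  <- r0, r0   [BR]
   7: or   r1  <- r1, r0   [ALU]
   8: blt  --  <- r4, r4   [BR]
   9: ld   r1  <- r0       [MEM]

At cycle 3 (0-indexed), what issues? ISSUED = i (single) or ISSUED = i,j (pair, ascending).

c0: i0 ld  no-port MEM/MEM
c1: i1,i2 ld+sub  pair
c2: i3 mul  RAW r3
c3: i4 ld  WAW r4
c4: i5,i6 mul+blt  pair
c5: i7,i8 or+blt  pair
c6: i9 ld  tail

ISSUED = 4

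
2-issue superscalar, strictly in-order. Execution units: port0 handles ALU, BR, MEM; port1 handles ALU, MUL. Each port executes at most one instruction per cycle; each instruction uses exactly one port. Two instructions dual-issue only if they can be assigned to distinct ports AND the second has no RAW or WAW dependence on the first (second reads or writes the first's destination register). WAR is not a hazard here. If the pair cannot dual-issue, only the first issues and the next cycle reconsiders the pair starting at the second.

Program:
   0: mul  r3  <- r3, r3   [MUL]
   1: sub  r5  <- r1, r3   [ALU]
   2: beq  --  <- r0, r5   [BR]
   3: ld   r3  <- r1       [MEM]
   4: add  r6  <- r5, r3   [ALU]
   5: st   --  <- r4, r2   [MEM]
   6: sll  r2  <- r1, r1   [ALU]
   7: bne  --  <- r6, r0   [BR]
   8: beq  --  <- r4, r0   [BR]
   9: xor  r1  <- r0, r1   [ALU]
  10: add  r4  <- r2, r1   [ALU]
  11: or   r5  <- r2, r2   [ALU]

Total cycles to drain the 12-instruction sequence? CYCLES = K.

0. mul @i0  | RAW r3
1. sub @i1  | RAW r5
2. beq @i2  | no-port BR/MEM
3. ld @i3  | RAW r3
4. add;st @i4+i5  | dual
5. sll;bne @i6+i7  | dual
6. beq;xor @i8+i9  | dual
7. add;or @i10+i11  | dual

CYCLES = 8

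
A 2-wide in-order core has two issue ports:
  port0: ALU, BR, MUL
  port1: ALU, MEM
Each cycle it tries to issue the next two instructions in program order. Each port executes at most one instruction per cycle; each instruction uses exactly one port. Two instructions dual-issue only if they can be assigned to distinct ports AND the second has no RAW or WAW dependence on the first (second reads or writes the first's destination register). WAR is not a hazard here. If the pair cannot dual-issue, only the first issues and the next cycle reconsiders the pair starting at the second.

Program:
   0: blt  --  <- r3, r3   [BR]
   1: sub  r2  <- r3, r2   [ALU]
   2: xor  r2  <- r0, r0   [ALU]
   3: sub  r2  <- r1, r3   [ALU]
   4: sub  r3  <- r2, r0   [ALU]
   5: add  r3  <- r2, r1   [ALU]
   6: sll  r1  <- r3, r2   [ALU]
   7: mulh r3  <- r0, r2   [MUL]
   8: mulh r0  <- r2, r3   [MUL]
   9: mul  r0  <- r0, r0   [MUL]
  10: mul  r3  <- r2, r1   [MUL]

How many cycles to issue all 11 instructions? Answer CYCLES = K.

CYCLES = 9

c0: i0/i1 blt+sub  dual
c1: i2 xor  WAW r2
c2: i3 sub  RAW r2
c3: i4 sub  WAW r3
c4: i5 add  RAW r3
c5: i6/i7 sll+mulh  dual
c6: i8 mulh  no-port MUL/MUL
c7: i9 mul  no-port MUL/MUL
c8: i10 mul  tail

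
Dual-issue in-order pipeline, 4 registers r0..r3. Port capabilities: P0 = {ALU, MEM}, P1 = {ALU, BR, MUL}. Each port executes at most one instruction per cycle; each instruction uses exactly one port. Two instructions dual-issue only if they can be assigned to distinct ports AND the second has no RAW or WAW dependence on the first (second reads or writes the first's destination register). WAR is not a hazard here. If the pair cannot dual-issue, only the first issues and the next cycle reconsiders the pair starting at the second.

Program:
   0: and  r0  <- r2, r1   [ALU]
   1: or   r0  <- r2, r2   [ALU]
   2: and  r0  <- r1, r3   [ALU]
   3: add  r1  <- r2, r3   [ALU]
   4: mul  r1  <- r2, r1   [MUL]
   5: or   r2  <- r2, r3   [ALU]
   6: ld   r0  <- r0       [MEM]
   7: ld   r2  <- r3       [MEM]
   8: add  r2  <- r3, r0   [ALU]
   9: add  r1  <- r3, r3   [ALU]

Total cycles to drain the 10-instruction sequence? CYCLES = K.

0. and @i0  | WAW r0
1. or @i1  | WAW r0
2. and add @i2&i3  | pair
3. mul or @i4&i5  | pair
4. ld @i6  | no-port MEM/MEM
5. ld @i7  | WAW r2
6. add add @i8&i9  | pair

CYCLES = 7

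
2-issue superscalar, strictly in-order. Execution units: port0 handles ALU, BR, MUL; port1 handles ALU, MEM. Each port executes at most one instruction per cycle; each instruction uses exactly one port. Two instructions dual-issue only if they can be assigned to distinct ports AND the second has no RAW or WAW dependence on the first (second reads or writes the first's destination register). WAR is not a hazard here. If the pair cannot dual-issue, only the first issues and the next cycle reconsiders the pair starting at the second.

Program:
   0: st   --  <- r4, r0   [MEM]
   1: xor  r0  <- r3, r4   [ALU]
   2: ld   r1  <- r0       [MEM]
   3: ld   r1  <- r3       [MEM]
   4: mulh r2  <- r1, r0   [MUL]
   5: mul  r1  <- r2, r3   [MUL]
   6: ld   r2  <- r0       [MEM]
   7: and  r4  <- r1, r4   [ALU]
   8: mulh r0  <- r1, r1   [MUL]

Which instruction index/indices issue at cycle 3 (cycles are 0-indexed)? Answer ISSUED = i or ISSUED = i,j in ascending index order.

[0] i0/i1  st+xor  -- 2-wide
[1] i2  ld  -- no-port MEM/MEM
[2] i3  ld  -- RAW r1
[3] i4  mulh  -- no-port MUL/MUL
[4] i5/i6  mul+ld  -- 2-wide
[5] i7/i8  and+mulh  -- 2-wide

ISSUED = 4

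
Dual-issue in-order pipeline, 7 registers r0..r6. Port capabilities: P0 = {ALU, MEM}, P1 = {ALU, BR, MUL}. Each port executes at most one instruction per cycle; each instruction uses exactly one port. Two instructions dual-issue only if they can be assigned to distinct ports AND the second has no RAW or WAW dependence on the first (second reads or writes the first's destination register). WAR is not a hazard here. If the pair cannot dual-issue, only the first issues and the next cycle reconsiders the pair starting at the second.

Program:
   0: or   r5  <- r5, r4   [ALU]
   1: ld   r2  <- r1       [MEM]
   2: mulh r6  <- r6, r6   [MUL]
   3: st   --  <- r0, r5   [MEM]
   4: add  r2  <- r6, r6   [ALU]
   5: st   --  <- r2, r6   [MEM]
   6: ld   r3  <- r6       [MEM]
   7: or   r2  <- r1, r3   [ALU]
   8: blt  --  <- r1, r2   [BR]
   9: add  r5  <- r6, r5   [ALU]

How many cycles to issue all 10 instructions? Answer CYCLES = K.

CYCLES = 7

#0 head=0: or.ALU/ld.MEM i0/i1 dual
#1 head=2: mulh.MUL/st.MEM i2/i3 dual
#2 head=4: add.ALU i4 RAW r2
#3 head=5: st.MEM i5 no-port MEM/MEM
#4 head=6: ld.MEM i6 RAW r3
#5 head=7: or.ALU i7 RAW r2
#6 head=8: blt.BR/add.ALU i8/i9 dual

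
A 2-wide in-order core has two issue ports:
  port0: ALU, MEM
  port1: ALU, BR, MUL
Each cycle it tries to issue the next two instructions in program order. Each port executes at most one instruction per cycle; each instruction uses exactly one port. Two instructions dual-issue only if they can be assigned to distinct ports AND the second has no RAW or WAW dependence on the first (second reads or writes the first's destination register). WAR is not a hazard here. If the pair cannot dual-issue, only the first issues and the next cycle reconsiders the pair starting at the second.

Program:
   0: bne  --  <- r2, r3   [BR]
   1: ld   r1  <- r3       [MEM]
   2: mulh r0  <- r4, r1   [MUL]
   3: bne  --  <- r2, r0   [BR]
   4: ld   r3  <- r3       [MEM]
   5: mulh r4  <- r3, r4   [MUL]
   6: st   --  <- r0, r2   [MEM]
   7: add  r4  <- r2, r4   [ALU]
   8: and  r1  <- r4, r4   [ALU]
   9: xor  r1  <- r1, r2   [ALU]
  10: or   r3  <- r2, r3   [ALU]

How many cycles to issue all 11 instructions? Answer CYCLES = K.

CYCLES = 7

  cy0 -> i0&i1 (bne+ld) pair
  cy1 -> i2 (mulh) no-port MUL/BR
  cy2 -> i3&i4 (bne+ld) pair
  cy3 -> i5&i6 (mulh+st) pair
  cy4 -> i7 (add) RAW r4
  cy5 -> i8 (and) RAW+WAW r1
  cy6 -> i9&i10 (xor+or) pair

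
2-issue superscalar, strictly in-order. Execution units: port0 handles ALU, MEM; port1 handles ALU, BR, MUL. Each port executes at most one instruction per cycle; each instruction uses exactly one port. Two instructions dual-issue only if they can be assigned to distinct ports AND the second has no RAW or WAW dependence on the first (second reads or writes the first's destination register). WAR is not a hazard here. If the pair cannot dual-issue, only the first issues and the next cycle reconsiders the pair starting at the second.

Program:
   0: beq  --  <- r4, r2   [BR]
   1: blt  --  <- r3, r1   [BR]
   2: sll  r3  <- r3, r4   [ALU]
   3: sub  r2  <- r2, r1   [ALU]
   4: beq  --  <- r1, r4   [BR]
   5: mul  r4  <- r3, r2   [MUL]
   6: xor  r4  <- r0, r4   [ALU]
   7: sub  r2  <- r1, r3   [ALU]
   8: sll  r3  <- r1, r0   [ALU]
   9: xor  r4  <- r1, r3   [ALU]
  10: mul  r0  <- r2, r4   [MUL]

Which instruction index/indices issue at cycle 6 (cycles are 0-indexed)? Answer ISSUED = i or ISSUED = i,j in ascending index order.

ISSUED = 9

  cy0 -> i0 (beq) no-port BR/BR
  cy1 -> i1+i2 (blt/sll) pair
  cy2 -> i3+i4 (sub/beq) pair
  cy3 -> i5 (mul) RAW+WAW r4
  cy4 -> i6+i7 (xor/sub) pair
  cy5 -> i8 (sll) RAW r3
  cy6 -> i9 (xor) RAW r4
  cy7 -> i10 (mul) tail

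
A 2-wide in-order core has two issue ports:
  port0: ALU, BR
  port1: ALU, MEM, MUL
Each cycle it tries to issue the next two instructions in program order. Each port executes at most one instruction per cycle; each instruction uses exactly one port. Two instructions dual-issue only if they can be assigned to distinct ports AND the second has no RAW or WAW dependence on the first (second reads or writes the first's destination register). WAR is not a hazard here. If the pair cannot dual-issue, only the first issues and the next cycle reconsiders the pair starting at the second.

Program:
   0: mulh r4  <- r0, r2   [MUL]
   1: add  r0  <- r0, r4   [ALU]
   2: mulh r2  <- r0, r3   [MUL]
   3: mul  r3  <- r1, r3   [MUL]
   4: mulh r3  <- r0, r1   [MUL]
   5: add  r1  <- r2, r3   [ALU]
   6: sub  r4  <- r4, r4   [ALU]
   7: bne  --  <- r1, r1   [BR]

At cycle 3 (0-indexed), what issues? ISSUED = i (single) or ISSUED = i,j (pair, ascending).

ISSUED = 3

c0: i0 mulh  RAW r4
c1: i1 add  RAW r0
c2: i2 mulh  no-port MUL/MUL
c3: i3 mul  no-port MUL/MUL
c4: i4 mulh  RAW r3
c5: i5,i6 add/sub  dual
c6: i7 bne  tail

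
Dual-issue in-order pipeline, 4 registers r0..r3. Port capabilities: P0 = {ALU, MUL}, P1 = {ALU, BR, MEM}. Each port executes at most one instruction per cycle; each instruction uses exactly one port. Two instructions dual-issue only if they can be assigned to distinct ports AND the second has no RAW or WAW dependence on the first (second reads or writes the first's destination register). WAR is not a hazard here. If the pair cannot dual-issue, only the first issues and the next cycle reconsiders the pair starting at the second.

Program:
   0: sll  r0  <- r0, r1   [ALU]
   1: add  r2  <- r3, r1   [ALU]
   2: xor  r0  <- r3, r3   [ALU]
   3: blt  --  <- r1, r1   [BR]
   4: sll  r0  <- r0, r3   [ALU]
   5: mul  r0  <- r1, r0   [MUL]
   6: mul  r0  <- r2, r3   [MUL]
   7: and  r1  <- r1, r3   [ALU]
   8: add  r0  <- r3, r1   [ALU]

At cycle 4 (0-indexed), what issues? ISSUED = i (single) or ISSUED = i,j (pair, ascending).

  cy0 -> i0&i1 (sll+add) pair
  cy1 -> i2&i3 (xor+blt) pair
  cy2 -> i4 (sll) RAW+WAW r0
  cy3 -> i5 (mul) no-port MUL/MUL
  cy4 -> i6&i7 (mul+and) pair
  cy5 -> i8 (add) tail

ISSUED = 6,7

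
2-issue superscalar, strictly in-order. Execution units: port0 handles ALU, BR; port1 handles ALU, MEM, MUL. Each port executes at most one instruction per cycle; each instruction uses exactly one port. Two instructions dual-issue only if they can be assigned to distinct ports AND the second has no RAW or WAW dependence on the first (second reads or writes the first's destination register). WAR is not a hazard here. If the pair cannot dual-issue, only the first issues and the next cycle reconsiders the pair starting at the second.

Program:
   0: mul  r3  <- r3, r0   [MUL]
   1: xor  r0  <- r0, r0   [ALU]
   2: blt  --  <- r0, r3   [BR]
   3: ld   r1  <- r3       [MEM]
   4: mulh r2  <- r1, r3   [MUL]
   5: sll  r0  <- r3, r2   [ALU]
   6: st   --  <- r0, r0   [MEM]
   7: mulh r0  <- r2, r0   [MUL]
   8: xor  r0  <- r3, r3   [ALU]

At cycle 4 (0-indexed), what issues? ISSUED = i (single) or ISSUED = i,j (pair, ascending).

0. mul.MUL+xor.ALU @i0&i1  | 2-wide
1. blt.BR+ld.MEM @i2&i3  | 2-wide
2. mulh.MUL @i4  | RAW r2
3. sll.ALU @i5  | RAW r0
4. st.MEM @i6  | no-port MEM/MUL
5. mulh.MUL @i7  | WAW r0
6. xor.ALU @i8  | tail

ISSUED = 6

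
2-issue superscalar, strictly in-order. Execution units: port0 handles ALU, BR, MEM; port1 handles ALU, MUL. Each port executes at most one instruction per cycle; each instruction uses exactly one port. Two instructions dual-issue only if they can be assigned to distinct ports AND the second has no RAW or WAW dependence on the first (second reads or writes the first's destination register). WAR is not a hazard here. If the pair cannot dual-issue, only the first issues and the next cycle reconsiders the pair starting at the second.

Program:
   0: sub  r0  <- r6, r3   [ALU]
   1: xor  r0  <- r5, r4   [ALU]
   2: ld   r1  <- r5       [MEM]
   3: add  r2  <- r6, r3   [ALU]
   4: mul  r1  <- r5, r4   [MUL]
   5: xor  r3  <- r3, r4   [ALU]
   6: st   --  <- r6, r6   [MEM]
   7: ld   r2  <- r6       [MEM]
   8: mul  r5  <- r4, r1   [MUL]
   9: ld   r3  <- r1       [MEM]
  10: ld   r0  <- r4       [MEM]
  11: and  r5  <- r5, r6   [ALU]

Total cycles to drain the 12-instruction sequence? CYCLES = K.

CYCLES = 7

  cy0 -> i0 (sub.ALU) WAW r0
  cy1 -> i1,i2 (xor.ALU+ld.MEM) pair
  cy2 -> i3,i4 (add.ALU+mul.MUL) pair
  cy3 -> i5,i6 (xor.ALU+st.MEM) pair
  cy4 -> i7,i8 (ld.MEM+mul.MUL) pair
  cy5 -> i9 (ld.MEM) no-port MEM/MEM
  cy6 -> i10,i11 (ld.MEM+and.ALU) pair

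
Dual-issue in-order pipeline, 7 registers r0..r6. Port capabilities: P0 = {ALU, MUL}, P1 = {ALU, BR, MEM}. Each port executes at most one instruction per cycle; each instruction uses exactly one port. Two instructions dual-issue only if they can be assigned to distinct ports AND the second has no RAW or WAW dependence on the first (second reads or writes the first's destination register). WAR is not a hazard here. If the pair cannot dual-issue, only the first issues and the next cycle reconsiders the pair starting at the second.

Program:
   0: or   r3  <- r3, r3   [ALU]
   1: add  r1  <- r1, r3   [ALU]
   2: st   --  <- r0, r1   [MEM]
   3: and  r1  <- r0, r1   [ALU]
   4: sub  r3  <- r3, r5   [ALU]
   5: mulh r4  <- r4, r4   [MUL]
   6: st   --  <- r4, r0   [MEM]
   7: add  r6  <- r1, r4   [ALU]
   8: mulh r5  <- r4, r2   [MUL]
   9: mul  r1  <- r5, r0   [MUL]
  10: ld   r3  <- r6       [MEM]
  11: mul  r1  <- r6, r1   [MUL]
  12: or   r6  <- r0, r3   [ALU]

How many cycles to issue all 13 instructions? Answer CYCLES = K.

t=0 i0:or.ALU ; RAW r3
t=1 i1:add.ALU ; RAW r1
t=2 i2&i3:st.MEM/and.ALU ; pair
t=3 i4&i5:sub.ALU/mulh.MUL ; pair
t=4 i6&i7:st.MEM/add.ALU ; pair
t=5 i8:mulh.MUL ; no-port MUL/MUL
t=6 i9&i10:mul.MUL/ld.MEM ; pair
t=7 i11&i12:mul.MUL/or.ALU ; pair

CYCLES = 8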